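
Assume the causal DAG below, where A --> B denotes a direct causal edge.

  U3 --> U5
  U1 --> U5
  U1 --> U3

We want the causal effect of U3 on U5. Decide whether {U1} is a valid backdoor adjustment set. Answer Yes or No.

Backdoor paths from U3 to U5 (paths whose first edge points into U3):
  P1: U3 <- U1 -> U5
Condition 1 (no descendant of U3 in the set): holds — descendants of U3 are {U5}; none are in {U1}.
Condition 2 (every backdoor path blocked by {U1}):
  P1: blocked at fork node U1 ∈ conditioning set.
{U1} satisfies the backdoor criterion.

Yes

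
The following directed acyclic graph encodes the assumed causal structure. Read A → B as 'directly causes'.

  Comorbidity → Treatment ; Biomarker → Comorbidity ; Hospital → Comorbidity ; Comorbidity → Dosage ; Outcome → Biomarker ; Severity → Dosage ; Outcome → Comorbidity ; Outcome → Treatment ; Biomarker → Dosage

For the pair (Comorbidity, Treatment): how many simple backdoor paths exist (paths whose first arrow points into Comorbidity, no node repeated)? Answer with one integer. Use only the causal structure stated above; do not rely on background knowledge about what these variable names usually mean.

2

A backdoor path from Comorbidity to Treatment is any simple undirected path whose first edge points into Comorbidity (i.e. leaves Comorbidity via a parent).
Parents of Comorbidity: {Biomarker, Hospital, Outcome}.
Enumerating:
  P1: Comorbidity <- Outcome -> Treatment
  P2: Comorbidity <- Biomarker <- Outcome -> Treatment
That exhausts the simple backdoor paths. Count: 2.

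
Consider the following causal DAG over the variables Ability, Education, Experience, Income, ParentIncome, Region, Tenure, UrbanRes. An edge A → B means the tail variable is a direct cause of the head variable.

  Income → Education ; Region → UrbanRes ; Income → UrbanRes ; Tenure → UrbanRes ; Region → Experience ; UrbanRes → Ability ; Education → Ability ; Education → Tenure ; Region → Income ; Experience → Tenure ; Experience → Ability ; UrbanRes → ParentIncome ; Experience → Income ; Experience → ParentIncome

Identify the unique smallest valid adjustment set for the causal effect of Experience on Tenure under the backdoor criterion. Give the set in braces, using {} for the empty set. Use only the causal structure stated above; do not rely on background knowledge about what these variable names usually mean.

{Region}

Variables eligible for adjustment (non-descendants of Experience, excluding Experience and Tenure): {Region}.
Backdoor paths from Experience to Tenure:
  P1: Experience <- Region -> Income -> Education -> Tenure
  P2: Experience <- Region -> Income -> Education -> Ability <- UrbanRes <- Tenure
  P3: Experience <- Region -> Income -> UrbanRes <- Tenure
  P4: Experience <- Region -> Income -> UrbanRes -> Ability <- Education -> Tenure
  P5: Experience <- Region -> UrbanRes <- Income -> Education -> Tenure
  P6: Experience <- Region -> UrbanRes <- Tenure
  P7: Experience <- Region -> UrbanRes -> Ability <- Education -> Tenure
The empty set is not sufficient: P1 (Experience <- Region -> Income -> Education -> Tenure) has no collider blocking it and no conditioned non-collider, so it is open.
Try {Region}:
  P1: blocked at fork node Region ∈ conditioning set.
  P2: blocked at fork node Region ∈ conditioning set.
  P3: blocked at fork node Region ∈ conditioning set.
  P4: blocked at fork node Region ∈ conditioning set.
  P5: blocked at fork node Region ∈ conditioning set.
  P6: blocked at fork node Region ∈ conditioning set.
  P7: blocked at fork node Region ∈ conditioning set.
{Region} contains no descendant of Experience and blocks every backdoor path.
{Region} is the unique smallest valid adjustment set.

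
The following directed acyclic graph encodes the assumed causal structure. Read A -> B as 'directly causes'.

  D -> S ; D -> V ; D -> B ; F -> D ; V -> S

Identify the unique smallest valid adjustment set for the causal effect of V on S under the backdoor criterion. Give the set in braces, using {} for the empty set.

Variables eligible for adjustment (non-descendants of V, excluding V and S): {B, D, F}.
Backdoor paths from V to S:
  P1: V <- D -> S
The empty set is not sufficient: P1 (V <- D -> S) has no collider blocking it and no conditioned non-collider, so it is open.
Try {D}:
  P1: blocked at fork node D ∈ conditioning set.
{D} contains no descendant of V and blocks every backdoor path.
No other singleton works — e.g. {F} leaves P1 open — so {D} is the unique smallest valid adjustment set.

{D}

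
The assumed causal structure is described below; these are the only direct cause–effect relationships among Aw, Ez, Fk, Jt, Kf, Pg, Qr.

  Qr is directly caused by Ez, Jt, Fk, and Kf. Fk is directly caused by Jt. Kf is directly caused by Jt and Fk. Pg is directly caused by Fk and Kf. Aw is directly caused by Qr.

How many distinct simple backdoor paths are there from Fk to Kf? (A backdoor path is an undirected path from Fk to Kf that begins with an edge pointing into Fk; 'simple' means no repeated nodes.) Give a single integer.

A backdoor path from Fk to Kf is any simple undirected path whose first edge points into Fk (i.e. leaves Fk via a parent).
Parents of Fk: {Jt}.
Enumerating:
  P1: Fk <- Jt -> Kf
  P2: Fk <- Jt -> Qr <- Kf
That exhausts the simple backdoor paths. Count: 2.

2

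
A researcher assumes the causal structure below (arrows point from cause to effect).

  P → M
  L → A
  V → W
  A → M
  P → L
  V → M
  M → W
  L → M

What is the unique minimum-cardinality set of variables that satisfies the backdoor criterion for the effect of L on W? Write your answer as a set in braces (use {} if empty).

Variables eligible for adjustment (non-descendants of L, excluding L and W): {P, V}.
Backdoor paths from L to W:
  P1: L <- P -> M <- V -> W
  P2: L <- P -> M -> W
The empty set is not sufficient: P2 (L <- P -> M -> W) has no collider blocking it and no conditioned non-collider, so it is open.
Try {P}:
  P1: blocked at fork node P ∈ conditioning set.
  P2: blocked at fork node P ∈ conditioning set.
{P} contains no descendant of L and blocks every backdoor path.
No other singleton works — e.g. {V} leaves P2 open — so {P} is the unique smallest valid adjustment set.

{P}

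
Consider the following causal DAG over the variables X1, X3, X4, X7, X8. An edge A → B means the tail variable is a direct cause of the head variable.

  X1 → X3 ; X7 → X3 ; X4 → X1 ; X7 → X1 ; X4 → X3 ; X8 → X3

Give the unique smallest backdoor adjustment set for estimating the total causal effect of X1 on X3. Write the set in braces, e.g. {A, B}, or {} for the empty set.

Variables eligible for adjustment (non-descendants of X1, excluding X1 and X3): {X4, X7, X8}.
Backdoor paths from X1 to X3:
  P1: X1 <- X7 -> X3
  P2: X1 <- X4 -> X3
The empty set is not sufficient: P1 (X1 <- X7 -> X3) has no collider blocking it and no conditioned non-collider, so it is open.
Try {X4, X7}:
  P1: blocked at fork node X7 ∈ conditioning set.
  P2: blocked at fork node X4 ∈ conditioning set.
{X4, X7} contains no descendant of X1 and blocks every backdoor path.
Every element of {X4, X7} is needed (dropping X4 leaves P2 open; dropping X7 leaves P1 open), so no proper subset is valid.
Among all size-2 subsets of the eligible variables, only {X4, X7} blocks every backdoor path, so it is the unique smallest valid adjustment set.

{X4, X7}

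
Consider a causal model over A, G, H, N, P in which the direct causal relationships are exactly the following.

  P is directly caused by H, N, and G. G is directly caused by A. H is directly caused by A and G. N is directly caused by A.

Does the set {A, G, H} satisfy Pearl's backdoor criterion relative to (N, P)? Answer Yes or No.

Yes

Backdoor paths from N to P (paths whose first edge points into N):
  P1: N <- A -> G -> H -> P
  P2: N <- A -> G -> P
  P3: N <- A -> H <- G -> P
  P4: N <- A -> H -> P
Condition 1 (no descendant of N in the set): holds — descendants of N are {P}; none are in {A, G, H}.
Condition 2 (every backdoor path blocked by {A, G, H}):
  P1: blocked at fork node A ∈ conditioning set.
  P2: blocked at fork node A ∈ conditioning set.
  P3: blocked at fork node A ∈ conditioning set.
  P4: blocked at fork node A ∈ conditioning set.
{A, G, H} satisfies the backdoor criterion.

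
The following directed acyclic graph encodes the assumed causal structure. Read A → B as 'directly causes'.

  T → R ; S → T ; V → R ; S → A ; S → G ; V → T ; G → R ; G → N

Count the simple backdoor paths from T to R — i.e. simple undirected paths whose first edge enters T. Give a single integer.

2

A backdoor path from T to R is any simple undirected path whose first edge points into T (i.e. leaves T via a parent).
Parents of T: {S, V}.
Enumerating:
  P1: T <- S -> G -> R
  P2: T <- V -> R
That exhausts the simple backdoor paths. Count: 2.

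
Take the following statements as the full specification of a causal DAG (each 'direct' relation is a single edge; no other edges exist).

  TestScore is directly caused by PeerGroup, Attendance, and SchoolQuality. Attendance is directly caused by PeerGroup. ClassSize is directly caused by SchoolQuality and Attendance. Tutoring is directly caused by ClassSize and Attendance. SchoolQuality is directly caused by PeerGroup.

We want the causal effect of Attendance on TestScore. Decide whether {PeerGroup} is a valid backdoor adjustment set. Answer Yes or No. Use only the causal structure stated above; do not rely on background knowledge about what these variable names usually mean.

Yes

Backdoor paths from Attendance to TestScore (paths whose first edge points into Attendance):
  P1: Attendance <- PeerGroup -> SchoolQuality -> TestScore
  P2: Attendance <- PeerGroup -> TestScore
Condition 1 (no descendant of Attendance in the set): holds — descendants of Attendance are {ClassSize, TestScore, Tutoring}; none are in {PeerGroup}.
Condition 2 (every backdoor path blocked by {PeerGroup}):
  P1: blocked at fork node PeerGroup ∈ conditioning set.
  P2: blocked at fork node PeerGroup ∈ conditioning set.
{PeerGroup} satisfies the backdoor criterion.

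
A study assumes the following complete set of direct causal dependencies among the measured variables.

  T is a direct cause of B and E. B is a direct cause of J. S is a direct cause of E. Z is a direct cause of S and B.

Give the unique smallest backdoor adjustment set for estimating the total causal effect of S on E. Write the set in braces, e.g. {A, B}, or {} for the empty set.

{}

Variables eligible for adjustment (non-descendants of S, excluding S and E): {B, J, T, Z}.
Backdoor paths from S to E:
  P1: S <- Z -> B <- T -> E
Each backdoor path contains an unconditioned collider, so every path is already blocked with the empty conditioning set:
  P1: blocked at collider B (neither it nor any descendant is in the conditioning set).
The empty set is therefore the unique smallest valid set.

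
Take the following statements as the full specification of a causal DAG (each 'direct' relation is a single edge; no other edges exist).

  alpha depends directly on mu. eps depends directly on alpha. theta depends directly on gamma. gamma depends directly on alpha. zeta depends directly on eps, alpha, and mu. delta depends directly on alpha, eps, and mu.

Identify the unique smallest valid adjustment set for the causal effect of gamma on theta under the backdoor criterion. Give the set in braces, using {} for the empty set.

Variables eligible for adjustment (non-descendants of gamma, excluding gamma and theta): {alpha, delta, eps, mu, zeta}.
Backdoor paths from gamma to theta:
  (none)
With no backdoor paths the empty set already satisfies the criterion, and it is trivially minimal.

{}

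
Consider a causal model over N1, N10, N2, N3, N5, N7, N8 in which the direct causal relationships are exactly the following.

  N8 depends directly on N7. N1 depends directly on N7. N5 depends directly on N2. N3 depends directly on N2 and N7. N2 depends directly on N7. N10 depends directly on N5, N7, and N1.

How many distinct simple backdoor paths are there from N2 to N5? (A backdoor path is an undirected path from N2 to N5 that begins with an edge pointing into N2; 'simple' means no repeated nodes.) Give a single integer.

2

A backdoor path from N2 to N5 is any simple undirected path whose first edge points into N2 (i.e. leaves N2 via a parent).
Parents of N2: {N7}.
Enumerating:
  P1: N2 <- N7 -> N1 -> N10 <- N5
  P2: N2 <- N7 -> N10 <- N5
That exhausts the simple backdoor paths. Count: 2.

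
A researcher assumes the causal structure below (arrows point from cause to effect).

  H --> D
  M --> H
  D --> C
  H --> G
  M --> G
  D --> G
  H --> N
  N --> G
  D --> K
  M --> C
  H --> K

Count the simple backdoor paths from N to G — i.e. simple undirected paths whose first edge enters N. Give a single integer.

A backdoor path from N to G is any simple undirected path whose first edge points into N (i.e. leaves N via a parent).
Parents of N: {H}.
Enumerating:
  P1: N <- H <- M -> C <- D -> G
  P2: N <- H <- M -> G
  P3: N <- H -> D -> C <- M -> G
  P4: N <- H -> D -> G
  P5: N <- H -> K <- D -> C <- M -> G
  P6: N <- H -> K <- D -> G
  P7: N <- H -> G
That exhausts the simple backdoor paths. Count: 7.

7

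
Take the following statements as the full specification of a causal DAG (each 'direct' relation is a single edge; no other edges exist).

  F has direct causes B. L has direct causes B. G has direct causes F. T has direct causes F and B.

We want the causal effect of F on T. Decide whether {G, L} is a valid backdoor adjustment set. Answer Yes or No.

Backdoor paths from F to T (paths whose first edge points into F):
  P1: F <- B -> T
Condition 1 (no descendant of F in the set): FAILS — G is a descendant of F.
Condition 2 (every backdoor path blocked by {G, L}):
  P1: open — no interior node is in the conditioning set.
{G, L} does not satisfy the backdoor criterion.

No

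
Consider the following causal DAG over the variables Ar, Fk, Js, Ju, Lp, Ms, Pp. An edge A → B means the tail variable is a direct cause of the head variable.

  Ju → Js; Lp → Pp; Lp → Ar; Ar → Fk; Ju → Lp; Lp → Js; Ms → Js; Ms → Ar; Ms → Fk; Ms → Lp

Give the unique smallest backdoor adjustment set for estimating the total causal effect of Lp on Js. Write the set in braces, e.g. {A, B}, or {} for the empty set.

{Ju, Ms}

Variables eligible for adjustment (non-descendants of Lp, excluding Lp and Js): {Ju, Ms}.
Backdoor paths from Lp to Js:
  P1: Lp <- Ju -> Js
  P2: Lp <- Ms -> Js
The empty set is not sufficient: P1 (Lp <- Ju -> Js) has no collider blocking it and no conditioned non-collider, so it is open.
Try {Ju, Ms}:
  P1: blocked at fork node Ju ∈ conditioning set.
  P2: blocked at fork node Ms ∈ conditioning set.
{Ju, Ms} contains no descendant of Lp and blocks every backdoor path.
Every element of {Ju, Ms} is needed (dropping Ju leaves P1 open; dropping Ms leaves P2 open), so no proper subset is valid.
Among all size-2 subsets of the eligible variables, only {Ju, Ms} blocks every backdoor path, so it is the unique smallest valid adjustment set.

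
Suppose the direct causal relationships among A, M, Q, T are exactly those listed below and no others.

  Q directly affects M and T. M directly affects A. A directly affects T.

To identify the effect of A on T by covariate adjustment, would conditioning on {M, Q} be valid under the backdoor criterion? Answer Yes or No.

Backdoor paths from A to T (paths whose first edge points into A):
  P1: A <- M <- Q -> T
Condition 1 (no descendant of A in the set): holds — descendants of A are {T}; none are in {M, Q}.
Condition 2 (every backdoor path blocked by {M, Q}):
  P1: blocked at chain node M ∈ conditioning set.
{M, Q} satisfies the backdoor criterion.

Yes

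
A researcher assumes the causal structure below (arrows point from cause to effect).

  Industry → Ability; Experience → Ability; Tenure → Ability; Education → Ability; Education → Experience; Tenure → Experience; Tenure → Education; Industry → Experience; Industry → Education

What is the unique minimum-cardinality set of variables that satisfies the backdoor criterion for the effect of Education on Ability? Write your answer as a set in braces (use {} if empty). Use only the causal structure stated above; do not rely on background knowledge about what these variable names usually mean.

Variables eligible for adjustment (non-descendants of Education, excluding Education and Ability): {Industry, Tenure}.
Backdoor paths from Education to Ability:
  P1: Education <- Tenure -> Experience <- Industry -> Ability
  P2: Education <- Tenure -> Experience -> Ability
  P3: Education <- Tenure -> Ability
  P4: Education <- Industry -> Experience <- Tenure -> Ability
  P5: Education <- Industry -> Experience -> Ability
  P6: Education <- Industry -> Ability
The empty set is not sufficient: P2 (Education <- Tenure -> Experience -> Ability) has no collider blocking it and no conditioned non-collider, so it is open.
Try {Industry, Tenure}:
  P1: blocked at fork node Tenure ∈ conditioning set.
  P2: blocked at fork node Tenure ∈ conditioning set.
  P3: blocked at fork node Tenure ∈ conditioning set.
  P4: blocked at fork node Industry ∈ conditioning set.
  P5: blocked at fork node Industry ∈ conditioning set.
  P6: blocked at fork node Industry ∈ conditioning set.
{Industry, Tenure} contains no descendant of Education and blocks every backdoor path.
Every element of {Industry, Tenure} is needed (dropping Industry leaves P5 open; dropping Tenure leaves P2 open), so no proper subset is valid.
Among all size-2 subsets of the eligible variables, only {Industry, Tenure} blocks every backdoor path, so it is the unique smallest valid adjustment set.

{Industry, Tenure}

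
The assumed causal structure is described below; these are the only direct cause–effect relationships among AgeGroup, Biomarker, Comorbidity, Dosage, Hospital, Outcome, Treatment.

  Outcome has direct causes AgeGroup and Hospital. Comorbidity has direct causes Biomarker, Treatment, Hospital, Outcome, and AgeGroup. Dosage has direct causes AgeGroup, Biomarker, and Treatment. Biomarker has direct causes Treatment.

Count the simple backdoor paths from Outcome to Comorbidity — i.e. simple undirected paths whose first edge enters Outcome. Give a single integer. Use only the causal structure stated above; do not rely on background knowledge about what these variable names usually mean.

6

A backdoor path from Outcome to Comorbidity is any simple undirected path whose first edge points into Outcome (i.e. leaves Outcome via a parent).
Parents of Outcome: {AgeGroup, Hospital}.
Enumerating:
  P1: Outcome <- Hospital -> Comorbidity
  P2: Outcome <- AgeGroup -> Comorbidity
  P3: Outcome <- AgeGroup -> Dosage <- Treatment -> Biomarker -> Comorbidity
  P4: Outcome <- AgeGroup -> Dosage <- Treatment -> Comorbidity
  P5: Outcome <- AgeGroup -> Dosage <- Biomarker <- Treatment -> Comorbidity
  P6: Outcome <- AgeGroup -> Dosage <- Biomarker -> Comorbidity
That exhausts the simple backdoor paths. Count: 6.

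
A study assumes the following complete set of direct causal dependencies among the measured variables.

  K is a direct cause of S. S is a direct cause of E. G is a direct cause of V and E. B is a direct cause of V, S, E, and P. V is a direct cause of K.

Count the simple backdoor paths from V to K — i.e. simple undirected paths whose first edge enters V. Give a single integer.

4

A backdoor path from V to K is any simple undirected path whose first edge points into V (i.e. leaves V via a parent).
Parents of V: {B, G}.
Enumerating:
  P1: V <- B -> S <- K
  P2: V <- B -> E <- S <- K
  P3: V <- G -> E <- B -> S <- K
  P4: V <- G -> E <- S <- K
That exhausts the simple backdoor paths. Count: 4.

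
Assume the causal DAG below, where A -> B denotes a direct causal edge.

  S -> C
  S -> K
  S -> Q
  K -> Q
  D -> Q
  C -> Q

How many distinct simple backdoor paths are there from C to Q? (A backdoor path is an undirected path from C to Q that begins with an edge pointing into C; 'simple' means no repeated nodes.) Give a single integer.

A backdoor path from C to Q is any simple undirected path whose first edge points into C (i.e. leaves C via a parent).
Parents of C: {S}.
Enumerating:
  P1: C <- S -> K -> Q
  P2: C <- S -> Q
That exhausts the simple backdoor paths. Count: 2.

2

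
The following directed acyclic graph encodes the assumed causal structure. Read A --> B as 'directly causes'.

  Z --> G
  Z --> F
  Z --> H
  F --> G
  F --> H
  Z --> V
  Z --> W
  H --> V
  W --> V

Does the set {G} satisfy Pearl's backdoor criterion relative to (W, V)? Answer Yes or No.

Backdoor paths from W to V (paths whose first edge points into W):
  P1: W <- Z -> F -> H -> V
  P2: W <- Z -> G <- F -> H -> V
  P3: W <- Z -> H -> V
  P4: W <- Z -> V
Condition 1 (no descendant of W in the set): holds — descendants of W are {V}; none are in {G}.
Condition 2 (every backdoor path blocked by {G}):
  P1: open — no interior node is in the conditioning set.
  P2: open — collider(s) G are conditioned on (or have a conditioned descendant) and no non-collider on the path is in the set.
  P3: open — no interior node is in the conditioning set.
  P4: open — no interior node is in the conditioning set.
{G} does not satisfy the backdoor criterion.

No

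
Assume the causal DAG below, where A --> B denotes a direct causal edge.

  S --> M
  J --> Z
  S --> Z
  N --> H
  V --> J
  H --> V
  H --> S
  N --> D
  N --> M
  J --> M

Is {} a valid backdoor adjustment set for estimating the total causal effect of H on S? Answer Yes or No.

Backdoor paths from H to S (paths whose first edge points into H):
  P1: H <- N -> M <- S
  P2: H <- N -> M <- J -> Z <- S
Condition 1 (no descendant of H in the set): holds — descendants of H are {J, M, S, V, Z}; none are in {}.
Condition 2 (every backdoor path blocked by {}):
  P1: blocked at collider M (neither it nor any descendant is in the conditioning set).
  P2: blocked at collider M (neither it nor any descendant is in the conditioning set).
{} satisfies the backdoor criterion.

Yes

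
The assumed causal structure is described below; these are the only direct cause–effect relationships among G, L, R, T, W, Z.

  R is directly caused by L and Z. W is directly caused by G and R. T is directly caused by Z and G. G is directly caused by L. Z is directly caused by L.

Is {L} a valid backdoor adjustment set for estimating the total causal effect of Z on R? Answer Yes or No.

Yes

Backdoor paths from Z to R (paths whose first edge points into Z):
  P1: Z <- L -> G -> W <- R
  P2: Z <- L -> R
Condition 1 (no descendant of Z in the set): holds — descendants of Z are {R, T, W}; none are in {L}.
Condition 2 (every backdoor path blocked by {L}):
  P1: blocked at fork node L ∈ conditioning set.
  P2: blocked at fork node L ∈ conditioning set.
{L} satisfies the backdoor criterion.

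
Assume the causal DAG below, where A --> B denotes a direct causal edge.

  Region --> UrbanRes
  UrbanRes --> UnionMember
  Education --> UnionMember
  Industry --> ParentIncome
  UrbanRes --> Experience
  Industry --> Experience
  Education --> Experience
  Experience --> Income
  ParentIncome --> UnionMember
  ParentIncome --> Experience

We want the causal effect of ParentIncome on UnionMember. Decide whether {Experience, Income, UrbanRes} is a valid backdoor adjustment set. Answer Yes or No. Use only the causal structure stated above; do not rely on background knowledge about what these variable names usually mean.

No

Backdoor paths from ParentIncome to UnionMember (paths whose first edge points into ParentIncome):
  P1: ParentIncome <- Industry -> Experience <- Education -> UnionMember
  P2: ParentIncome <- Industry -> Experience <- UrbanRes -> UnionMember
Condition 1 (no descendant of ParentIncome in the set): FAILS — Experience and Income are descendants of ParentIncome.
Condition 2 (every backdoor path blocked by {Experience, Income, UrbanRes}):
  P1: open — collider(s) Experience are conditioned on (or have a conditioned descendant) and no non-collider on the path is in the set.
  P2: blocked at fork node UrbanRes ∈ conditioning set.
{Experience, Income, UrbanRes} does not satisfy the backdoor criterion.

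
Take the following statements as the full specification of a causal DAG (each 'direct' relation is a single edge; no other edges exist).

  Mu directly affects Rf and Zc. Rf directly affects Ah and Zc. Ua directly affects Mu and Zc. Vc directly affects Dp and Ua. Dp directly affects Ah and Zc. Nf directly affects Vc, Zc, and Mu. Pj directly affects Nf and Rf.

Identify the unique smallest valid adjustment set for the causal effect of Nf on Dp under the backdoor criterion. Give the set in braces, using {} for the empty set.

Variables eligible for adjustment (non-descendants of Nf, excluding Nf and Dp): {Pj}.
Backdoor paths from Nf to Dp:
  P1: Nf <- Pj -> Rf <- Mu <- Ua <- Vc -> Dp
  P2: Nf <- Pj -> Rf <- Mu <- Ua -> Zc <- Dp
  P3: Nf <- Pj -> Rf <- Mu -> Zc <- Ua <- Vc -> Dp
  P4: Nf <- Pj -> Rf <- Mu -> Zc <- Dp
  P5: Nf <- Pj -> Rf -> Ah <- Dp
  P6: Nf <- Pj -> Rf -> Zc <- Ua <- Vc -> Dp
  P7: Nf <- Pj -> Rf -> Zc <- Dp
  P8: Nf <- Pj -> Rf -> Zc <- Mu <- Ua <- Vc -> Dp
Each backdoor path contains an unconditioned collider, so every path is already blocked with the empty conditioning set:
  P1: blocked at collider Rf (neither it nor any descendant is in the conditioning set).
  P2: blocked at collider Rf (neither it nor any descendant is in the conditioning set).
  P3: blocked at collider Rf (neither it nor any descendant is in the conditioning set).
  P4: blocked at collider Rf (neither it nor any descendant is in the conditioning set).
  P5: blocked at collider Ah (neither it nor any descendant is in the conditioning set).
  P6: blocked at collider Zc (neither it nor any descendant is in the conditioning set).
  P7: blocked at collider Zc (neither it nor any descendant is in the conditioning set).
  P8: blocked at collider Zc (neither it nor any descendant is in the conditioning set).
The empty set is therefore the unique smallest valid set.

{}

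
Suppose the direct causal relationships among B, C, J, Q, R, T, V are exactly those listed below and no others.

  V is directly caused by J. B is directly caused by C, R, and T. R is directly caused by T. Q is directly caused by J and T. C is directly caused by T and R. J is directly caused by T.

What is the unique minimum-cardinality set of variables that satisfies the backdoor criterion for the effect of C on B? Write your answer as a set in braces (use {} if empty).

{R, T}

Variables eligible for adjustment (non-descendants of C, excluding C and B): {J, Q, R, T, V}.
Backdoor paths from C to B:
  P1: C <- T -> R -> B
  P2: C <- T -> B
  P3: C <- R <- T -> B
  P4: C <- R -> B
The empty set is not sufficient: P1 (C <- T -> R -> B) has no collider blocking it and no conditioned non-collider, so it is open.
Try {R, T}:
  P1: blocked at fork node T ∈ conditioning set.
  P2: blocked at fork node T ∈ conditioning set.
  P3: blocked at chain node R ∈ conditioning set.
  P4: blocked at fork node R ∈ conditioning set.
{R, T} contains no descendant of C and blocks every backdoor path.
Every element of {R, T} is needed (dropping R leaves P4 open; dropping T leaves P2 open), so no proper subset is valid.
Among all size-2 subsets of the eligible variables, only {R, T} blocks every backdoor path, so it is the unique smallest valid adjustment set.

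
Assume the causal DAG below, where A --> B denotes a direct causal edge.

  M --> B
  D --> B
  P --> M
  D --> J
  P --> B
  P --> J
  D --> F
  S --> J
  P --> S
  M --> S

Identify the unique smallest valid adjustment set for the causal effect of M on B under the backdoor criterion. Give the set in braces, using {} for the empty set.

{P}

Variables eligible for adjustment (non-descendants of M, excluding M and B): {D, F, P}.
Backdoor paths from M to B:
  P1: M <- P -> B
  P2: M <- P -> S -> J <- D -> B
  P3: M <- P -> J <- D -> B
The empty set is not sufficient: P1 (M <- P -> B) has no collider blocking it and no conditioned non-collider, so it is open.
Try {P}:
  P1: blocked at fork node P ∈ conditioning set.
  P2: blocked at fork node P ∈ conditioning set.
  P3: blocked at fork node P ∈ conditioning set.
{P} contains no descendant of M and blocks every backdoor path.
No other singleton works — e.g. {D} leaves P1 open — so {P} is the unique smallest valid adjustment set.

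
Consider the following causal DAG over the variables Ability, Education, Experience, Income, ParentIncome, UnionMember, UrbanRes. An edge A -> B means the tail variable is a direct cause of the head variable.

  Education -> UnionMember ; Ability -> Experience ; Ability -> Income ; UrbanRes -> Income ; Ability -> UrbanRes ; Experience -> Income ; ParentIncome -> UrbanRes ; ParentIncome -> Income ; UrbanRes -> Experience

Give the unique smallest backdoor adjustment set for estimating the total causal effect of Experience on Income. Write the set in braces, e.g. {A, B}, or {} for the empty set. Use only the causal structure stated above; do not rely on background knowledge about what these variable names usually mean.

Variables eligible for adjustment (non-descendants of Experience, excluding Experience and Income): {Ability, Education, ParentIncome, UnionMember, UrbanRes}.
Backdoor paths from Experience to Income:
  P1: Experience <- Ability -> UrbanRes <- ParentIncome -> Income
  P2: Experience <- Ability -> UrbanRes -> Income
  P3: Experience <- Ability -> Income
  P4: Experience <- UrbanRes <- Ability -> Income
  P5: Experience <- UrbanRes <- ParentIncome -> Income
  P6: Experience <- UrbanRes -> Income
The empty set is not sufficient: P2 (Experience <- Ability -> UrbanRes -> Income) has no collider blocking it and no conditioned non-collider, so it is open.
Try {Ability, UrbanRes}:
  P1: blocked at fork node Ability ∈ conditioning set.
  P2: blocked at fork node Ability ∈ conditioning set.
  P3: blocked at fork node Ability ∈ conditioning set.
  P4: blocked at chain node UrbanRes ∈ conditioning set.
  P5: blocked at chain node UrbanRes ∈ conditioning set.
  P6: blocked at fork node UrbanRes ∈ conditioning set.
{Ability, UrbanRes} contains no descendant of Experience and blocks every backdoor path.
Every element of {Ability, UrbanRes} is needed (dropping Ability leaves P1 open; dropping UrbanRes leaves P5 open), so no proper subset is valid.
Among all size-2 subsets of the eligible variables, only {Ability, UrbanRes} blocks every backdoor path, so it is the unique smallest valid adjustment set.

{Ability, UrbanRes}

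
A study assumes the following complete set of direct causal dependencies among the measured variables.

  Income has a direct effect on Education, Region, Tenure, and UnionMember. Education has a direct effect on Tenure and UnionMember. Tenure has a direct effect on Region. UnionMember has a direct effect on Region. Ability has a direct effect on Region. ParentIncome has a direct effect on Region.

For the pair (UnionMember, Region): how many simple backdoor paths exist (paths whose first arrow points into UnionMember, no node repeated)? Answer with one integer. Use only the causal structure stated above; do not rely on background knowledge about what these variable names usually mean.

A backdoor path from UnionMember to Region is any simple undirected path whose first edge points into UnionMember (i.e. leaves UnionMember via a parent).
Parents of UnionMember: {Education, Income}.
Enumerating:
  P1: UnionMember <- Income -> Education -> Tenure -> Region
  P2: UnionMember <- Income -> Tenure -> Region
  P3: UnionMember <- Income -> Region
  P4: UnionMember <- Education <- Income -> Tenure -> Region
  P5: UnionMember <- Education <- Income -> Region
  P6: UnionMember <- Education -> Tenure <- Income -> Region
  P7: UnionMember <- Education -> Tenure -> Region
That exhausts the simple backdoor paths. Count: 7.

7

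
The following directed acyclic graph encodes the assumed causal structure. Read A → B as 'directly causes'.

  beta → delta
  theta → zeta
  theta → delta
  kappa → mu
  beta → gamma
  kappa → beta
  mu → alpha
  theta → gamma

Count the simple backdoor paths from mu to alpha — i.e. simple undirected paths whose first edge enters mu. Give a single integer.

0

A backdoor path from mu to alpha is any simple undirected path whose first edge points into mu (i.e. leaves mu via a parent).
Parents of mu: {kappa}.
No simple path from any parent of mu reaches alpha without revisiting mu, so there are no backdoor paths.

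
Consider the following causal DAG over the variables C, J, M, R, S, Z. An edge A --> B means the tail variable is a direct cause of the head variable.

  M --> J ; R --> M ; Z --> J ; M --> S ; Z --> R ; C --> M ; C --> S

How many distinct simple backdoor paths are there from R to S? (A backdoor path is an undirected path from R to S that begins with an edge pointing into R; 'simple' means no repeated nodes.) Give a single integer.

2

A backdoor path from R to S is any simple undirected path whose first edge points into R (i.e. leaves R via a parent).
Parents of R: {Z}.
Enumerating:
  P1: R <- Z -> J <- M <- C -> S
  P2: R <- Z -> J <- M -> S
That exhausts the simple backdoor paths. Count: 2.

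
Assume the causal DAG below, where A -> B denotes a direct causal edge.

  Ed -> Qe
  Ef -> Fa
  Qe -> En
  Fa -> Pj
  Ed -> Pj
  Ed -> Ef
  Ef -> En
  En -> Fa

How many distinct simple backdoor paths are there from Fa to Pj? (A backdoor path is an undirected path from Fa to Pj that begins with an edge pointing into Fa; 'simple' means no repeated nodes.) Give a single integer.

4

A backdoor path from Fa to Pj is any simple undirected path whose first edge points into Fa (i.e. leaves Fa via a parent).
Parents of Fa: {Ef, En}.
Enumerating:
  P1: Fa <- Ef <- Ed -> Pj
  P2: Fa <- Ef -> En <- Qe <- Ed -> Pj
  P3: Fa <- En <- Ef <- Ed -> Pj
  P4: Fa <- En <- Qe <- Ed -> Pj
That exhausts the simple backdoor paths. Count: 4.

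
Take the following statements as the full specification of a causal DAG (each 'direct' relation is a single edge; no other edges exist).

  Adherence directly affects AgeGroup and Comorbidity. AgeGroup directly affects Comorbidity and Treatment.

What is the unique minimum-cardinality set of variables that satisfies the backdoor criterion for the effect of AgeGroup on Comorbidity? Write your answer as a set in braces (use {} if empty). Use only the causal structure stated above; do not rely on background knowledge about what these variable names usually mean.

Variables eligible for adjustment (non-descendants of AgeGroup, excluding AgeGroup and Comorbidity): {Adherence}.
Backdoor paths from AgeGroup to Comorbidity:
  P1: AgeGroup <- Adherence -> Comorbidity
The empty set is not sufficient: P1 (AgeGroup <- Adherence -> Comorbidity) has no collider blocking it and no conditioned non-collider, so it is open.
Try {Adherence}:
  P1: blocked at fork node Adherence ∈ conditioning set.
{Adherence} contains no descendant of AgeGroup and blocks every backdoor path.
{Adherence} is the unique smallest valid adjustment set.

{Adherence}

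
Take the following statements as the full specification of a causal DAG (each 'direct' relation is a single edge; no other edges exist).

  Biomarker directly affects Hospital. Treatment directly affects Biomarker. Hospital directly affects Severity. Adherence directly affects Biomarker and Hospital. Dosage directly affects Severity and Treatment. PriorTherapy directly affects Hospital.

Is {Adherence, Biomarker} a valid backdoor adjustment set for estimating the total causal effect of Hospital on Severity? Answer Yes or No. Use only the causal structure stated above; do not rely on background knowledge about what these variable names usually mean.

Backdoor paths from Hospital to Severity (paths whose first edge points into Hospital):
  P1: Hospital <- Adherence -> Biomarker <- Treatment <- Dosage -> Severity
  P2: Hospital <- Biomarker <- Treatment <- Dosage -> Severity
Condition 1 (no descendant of Hospital in the set): holds — descendants of Hospital are {Severity}; none are in {Adherence, Biomarker}.
Condition 2 (every backdoor path blocked by {Adherence, Biomarker}):
  P1: blocked at fork node Adherence ∈ conditioning set.
  P2: blocked at chain node Biomarker ∈ conditioning set.
{Adherence, Biomarker} satisfies the backdoor criterion.

Yes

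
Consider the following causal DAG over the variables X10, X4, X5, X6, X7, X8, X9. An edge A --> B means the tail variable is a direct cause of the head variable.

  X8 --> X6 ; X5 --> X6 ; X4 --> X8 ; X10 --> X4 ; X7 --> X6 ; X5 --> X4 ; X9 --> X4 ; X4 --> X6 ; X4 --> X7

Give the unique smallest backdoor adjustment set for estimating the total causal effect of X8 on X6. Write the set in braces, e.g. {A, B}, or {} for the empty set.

{X4}

Variables eligible for adjustment (non-descendants of X8, excluding X8 and X6): {X10, X4, X5, X7, X9}.
Backdoor paths from X8 to X6:
  P1: X8 <- X4 <- X5 -> X6
  P2: X8 <- X4 -> X7 -> X6
  P3: X8 <- X4 -> X6
The empty set is not sufficient: P1 (X8 <- X4 <- X5 -> X6) has no collider blocking it and no conditioned non-collider, so it is open.
Try {X4}:
  P1: blocked at chain node X4 ∈ conditioning set.
  P2: blocked at fork node X4 ∈ conditioning set.
  P3: blocked at fork node X4 ∈ conditioning set.
{X4} contains no descendant of X8 and blocks every backdoor path.
No other singleton works — e.g. {X9} leaves P1 open — so {X4} is the unique smallest valid adjustment set.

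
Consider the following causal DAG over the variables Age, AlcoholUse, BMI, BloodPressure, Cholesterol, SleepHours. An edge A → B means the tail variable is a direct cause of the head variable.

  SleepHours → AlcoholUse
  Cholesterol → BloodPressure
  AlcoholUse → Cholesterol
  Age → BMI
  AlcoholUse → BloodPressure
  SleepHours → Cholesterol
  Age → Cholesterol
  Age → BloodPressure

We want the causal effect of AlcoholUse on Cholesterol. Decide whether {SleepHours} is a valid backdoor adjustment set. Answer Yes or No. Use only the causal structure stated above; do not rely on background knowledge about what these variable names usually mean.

Backdoor paths from AlcoholUse to Cholesterol (paths whose first edge points into AlcoholUse):
  P1: AlcoholUse <- SleepHours -> Cholesterol
Condition 1 (no descendant of AlcoholUse in the set): holds — descendants of AlcoholUse are {BloodPressure, Cholesterol}; none are in {SleepHours}.
Condition 2 (every backdoor path blocked by {SleepHours}):
  P1: blocked at fork node SleepHours ∈ conditioning set.
{SleepHours} satisfies the backdoor criterion.

Yes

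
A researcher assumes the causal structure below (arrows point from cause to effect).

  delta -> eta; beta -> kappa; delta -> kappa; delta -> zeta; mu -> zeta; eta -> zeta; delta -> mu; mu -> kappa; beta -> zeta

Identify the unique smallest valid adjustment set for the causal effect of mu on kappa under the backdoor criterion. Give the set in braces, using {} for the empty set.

{delta}

Variables eligible for adjustment (non-descendants of mu, excluding mu and kappa): {beta, delta, eta}.
Backdoor paths from mu to kappa:
  P1: mu <- delta -> eta -> zeta <- beta -> kappa
  P2: mu <- delta -> zeta <- beta -> kappa
  P3: mu <- delta -> kappa
The empty set is not sufficient: P3 (mu <- delta -> kappa) has no collider blocking it and no conditioned non-collider, so it is open.
Try {delta}:
  P1: blocked at fork node delta ∈ conditioning set.
  P2: blocked at fork node delta ∈ conditioning set.
  P3: blocked at fork node delta ∈ conditioning set.
{delta} contains no descendant of mu and blocks every backdoor path.
No other singleton works — e.g. {beta} leaves P3 open — so {delta} is the unique smallest valid adjustment set.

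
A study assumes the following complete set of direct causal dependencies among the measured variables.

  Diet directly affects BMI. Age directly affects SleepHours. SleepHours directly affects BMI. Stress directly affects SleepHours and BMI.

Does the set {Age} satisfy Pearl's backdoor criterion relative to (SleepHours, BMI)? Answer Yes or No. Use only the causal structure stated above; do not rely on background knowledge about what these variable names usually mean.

No

Backdoor paths from SleepHours to BMI (paths whose first edge points into SleepHours):
  P1: SleepHours <- Stress -> BMI
Condition 1 (no descendant of SleepHours in the set): holds — descendants of SleepHours are {BMI}; none are in {Age}.
Condition 2 (every backdoor path blocked by {Age}):
  P1: open — no interior node is in the conditioning set.
{Age} does not satisfy the backdoor criterion.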